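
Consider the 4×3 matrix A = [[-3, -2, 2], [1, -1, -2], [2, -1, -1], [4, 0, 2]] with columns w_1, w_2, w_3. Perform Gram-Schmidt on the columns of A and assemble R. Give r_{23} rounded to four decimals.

r_{23} = -0.3351

q_1 = w_1/‖w_1‖ = (-3, 1, 2, 4)/5.4772 = (-0.5477, 0.1826, 0.3651, 0.7303).
r_{12} = q_1·w_2 = 0.5477.
u_2 = w_2 − 0.5477·q_1 = (-1.7000, -1.1000, -1.2000, -0.4000).
‖u_2‖ = 2.3875, so q_2 = (-0.7121, -0.4607, -0.5026, -0.1675).
r_{23} = q_2·w_3 = -0.3351.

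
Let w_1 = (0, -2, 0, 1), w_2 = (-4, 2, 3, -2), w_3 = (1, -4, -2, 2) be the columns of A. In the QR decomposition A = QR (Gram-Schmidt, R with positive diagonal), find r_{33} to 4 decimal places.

r_{33} = 1.0602

w_1 = (0, -2, 0, 1); ‖w_1‖ = 2.2361, so e_1 = (0.0000, -0.8944, 0.0000, 0.4472).
e_1·w_2 = 0.0000·(-4) + (-0.8944)·2 + 0.0000·3 + 0.4472·(-2) = -2.6833.
u_2 = w_2 + 2.6833·e_1 = (-4.0000, -0.4000, 3.0000, -0.8000).
‖u_2‖ = 5.0794, so e_2 = (-0.7875, -0.0787, 0.5906, -0.1575).
e_1·w_3 = 0.0000·1 + (-0.8944)·(-4) + 0.0000·(-2) + 0.4472·2 = 4.4721; e_2·w_3 = (-0.7875)·1 + (-0.0787)·(-4) + 0.5906·(-2) + (-0.1575)·2 = -1.9687.
u_3 = w_3 − 4.4721·e_1 + 1.9687·e_2 = (-0.5504, -0.1550, -0.8372, -0.3101).
r_{33} = ‖u_3‖ = 1.0602.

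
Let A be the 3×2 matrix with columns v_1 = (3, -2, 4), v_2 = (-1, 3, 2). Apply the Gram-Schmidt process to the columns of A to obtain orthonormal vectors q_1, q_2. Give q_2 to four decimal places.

v_1 = (3, -2, 4); ‖v_1‖ = 5.3852, so q_1 = (0.5571, -0.3714, 0.7428).
q_1·v_2 = 0.5571·(-1) + (-0.3714)·3 + 0.7428·2 = -0.1857.
u_2 = v_2 + 0.1857·q_1 = (-0.8966, 2.9310, 2.1379).
‖u_2‖ = 3.7370, so q_2 = (-0.2399, 0.7843, 0.5721).

q_2 = (-0.2399, 0.7843, 0.5721)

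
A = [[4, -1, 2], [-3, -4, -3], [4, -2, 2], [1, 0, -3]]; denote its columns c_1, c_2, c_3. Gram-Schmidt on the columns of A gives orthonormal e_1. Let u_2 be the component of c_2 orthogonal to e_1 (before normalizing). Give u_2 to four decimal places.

u_2 = (-1.0000, -4.0000, -2.0000, 0.0000)

e_1 = c_1/‖c_1‖ = (4, -3, 4, 1)/6.4807 = (0.6172, -0.4629, 0.6172, 0.1543).
r_{12} = e_1·c_2 = 0.0000.
u_2 = c_2 + 0.0000·e_1 = (-1.0000, -4.0000, -2.0000, 0.0000).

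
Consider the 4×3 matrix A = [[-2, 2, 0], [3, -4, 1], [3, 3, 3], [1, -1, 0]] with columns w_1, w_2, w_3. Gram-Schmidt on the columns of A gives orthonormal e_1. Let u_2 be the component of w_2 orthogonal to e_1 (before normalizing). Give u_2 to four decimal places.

w_1 = (-2, 3, 3, 1); ‖w_1‖ = 4.7958, so e_1 = (-0.4170, 0.6255, 0.6255, 0.2085).
e_1·w_2 = (-0.4170)·2 + 0.6255·(-4) + 0.6255·3 + 0.2085·(-1) = -1.6681.
u_2 = w_2 + 1.6681·e_1 = (1.3043, -2.9565, 4.0435, -0.6522).

u_2 = (1.3043, -2.9565, 4.0435, -0.6522)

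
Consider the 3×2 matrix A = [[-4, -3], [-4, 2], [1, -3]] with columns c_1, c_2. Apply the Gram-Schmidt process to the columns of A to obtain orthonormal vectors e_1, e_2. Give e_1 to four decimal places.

c_1 = (-4, -4, 1); ‖c_1‖ = 5.7446, so e_1 = (-0.6963, -0.6963, 0.1741).

e_1 = (-0.6963, -0.6963, 0.1741)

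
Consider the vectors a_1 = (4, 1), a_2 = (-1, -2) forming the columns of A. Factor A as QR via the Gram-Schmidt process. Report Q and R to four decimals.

a_1 = (4, 1); ‖a_1‖ = 4.1231, so q_1 = (0.9701, 0.2425).
q_1·a_2 = 0.9701·(-1) + 0.2425·(-2) = -1.4552.
u_2 = a_2 + 1.4552·q_1 = (0.4118, -1.6471).
‖u_2‖ = 1.6977, so q_2 = (0.2425, -0.9701).

Q = [[0.9701, 0.2425], [0.2425, -0.9701]], R = [[4.1231, -1.4552], [0.0000, 1.6977]]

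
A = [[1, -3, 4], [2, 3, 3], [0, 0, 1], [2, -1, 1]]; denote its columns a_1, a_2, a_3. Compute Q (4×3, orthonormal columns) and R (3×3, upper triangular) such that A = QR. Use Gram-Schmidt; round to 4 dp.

q_1 = a_1/‖a_1‖ = (1, 2, 0, 2)/3.0000 = (0.3333, 0.6667, 0.0000, 0.6667).
r_{12} = q_1·a_2 = 0.3333.
u_2 = a_2 − 0.3333·q_1 = (-3.1111, 2.7778, 0.0000, -1.2222).
‖u_2‖ = 4.3461, so q_2 = (-0.7158, 0.6391, 0.0000, -0.2812).
r_{13} = q_1·a_3 = 4.0000; r_{23} = q_2·a_3 = -1.2271.
u_3 = a_3 − 4.0000·q_1 + 1.2271·q_2 = (1.7882, 1.1176, 1.0000, -2.0118).
‖u_3‖ = 3.0813, so q_3 = (0.5804, 0.3627, 0.3245, -0.6529).

Q = [[0.3333, -0.7158, 0.5804], [0.6667, 0.6391, 0.3627], [0.0000, 0.0000, 0.3245], [0.6667, -0.2812, -0.6529]], R = [[3.0000, 0.3333, 4.0000], [0.0000, 4.3461, -1.2271], [0.0000, 0.0000, 3.0813]]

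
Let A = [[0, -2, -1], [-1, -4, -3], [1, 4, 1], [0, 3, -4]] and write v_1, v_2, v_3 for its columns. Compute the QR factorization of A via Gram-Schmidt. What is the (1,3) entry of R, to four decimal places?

v_1 = (0, -1, 1, 0); ‖v_1‖ = 1.4142, so e_1 = (0.0000, -0.7071, 0.7071, 0.0000).
r_{13} = e_1·v_3 = 2.8284.

r_{13} = 2.8284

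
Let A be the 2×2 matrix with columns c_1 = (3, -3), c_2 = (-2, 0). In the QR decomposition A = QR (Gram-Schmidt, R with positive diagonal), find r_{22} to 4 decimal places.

q_1 = c_1/‖c_1‖ = (3, -3)/4.2426 = (0.7071, -0.7071).
r_{12} = q_1·c_2 = -1.4142.
u_2 = c_2 + 1.4142·q_1 = (-1.0000, -1.0000).
r_{22} = ‖u_2‖ = 1.4142.

r_{22} = 1.4142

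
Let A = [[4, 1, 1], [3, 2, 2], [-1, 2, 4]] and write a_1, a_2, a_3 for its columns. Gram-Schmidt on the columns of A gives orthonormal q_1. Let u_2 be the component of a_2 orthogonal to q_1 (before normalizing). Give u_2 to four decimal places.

u_2 = (-0.2308, 1.0769, 2.3077)

a_1 = (4, 3, -1); ‖a_1‖ = 5.0990, so q_1 = (0.7845, 0.5883, -0.1961).
q_1·a_2 = 0.7845·1 + 0.5883·2 + (-0.1961)·2 = 1.5689.
u_2 = a_2 − 1.5689·q_1 = (-0.2308, 1.0769, 2.3077).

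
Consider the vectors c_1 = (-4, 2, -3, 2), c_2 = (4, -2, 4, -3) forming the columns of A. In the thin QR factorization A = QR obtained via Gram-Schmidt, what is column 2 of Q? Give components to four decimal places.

q_2 = (-0.5437, 0.2719, 0.4894, -0.6253)

q_1 = c_1/‖c_1‖ = (-4, 2, -3, 2)/5.7446 = (-0.6963, 0.3482, -0.5222, 0.3482).
r_{12} = q_1·c_2 = -6.6150.
u_2 = c_2 + 6.6150·q_1 = (-0.6061, 0.3030, 0.5455, -0.6970).
‖u_2‖ = 1.1146, so q_2 = (-0.5437, 0.2719, 0.4894, -0.6253).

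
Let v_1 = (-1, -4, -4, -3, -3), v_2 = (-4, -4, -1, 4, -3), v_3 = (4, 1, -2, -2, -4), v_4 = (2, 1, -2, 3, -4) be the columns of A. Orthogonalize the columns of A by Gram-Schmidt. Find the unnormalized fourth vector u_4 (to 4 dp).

v_1 = (-1, -4, -4, -3, -3); ‖v_1‖ = 7.1414, so e_1 = (-0.1400, -0.5601, -0.5601, -0.4201, -0.4201).
e_1·v_2 = (-0.1400)·(-4) + (-0.5601)·(-4) + (-0.5601)·(-1) + (-0.4201)·4 + (-0.4201)·(-3) = 2.9406.
u_2 = v_2 − 2.9406·e_1 = (-3.5882, -2.3529, 0.6471, 5.2353, -1.7647).
‖u_2‖ = 7.0252, so e_2 = (-0.5108, -0.3349, 0.0921, 0.7452, -0.2512).
e_1·v_3 = (-0.1400)·4 + (-0.5601)·1 + (-0.5601)·(-2) + (-0.4201)·(-2) + (-0.4201)·(-4) = 2.5205; e_2·v_3 = (-0.5108)·4 + (-0.3349)·1 + 0.0921·(-2) + 0.7452·(-2) + (-0.2512)·(-4) = -3.0479.
u_3 = v_3 − 2.5205·e_1 + 3.0479·e_2 = (2.7962, 1.3909, -0.3075, 1.3302, -3.7068).
‖u_3‖ = 5.0356, so e_3 = (0.5553, 0.2762, -0.0611, 0.2641, -0.7361).
e_1·v_4 = (-0.1400)·2 + (-0.5601)·1 + (-0.5601)·(-2) + (-0.4201)·3 + (-0.4201)·(-4) = 0.7001; e_2·v_4 = (-0.5108)·2 + (-0.3349)·1 + 0.0921·(-2) + 0.7452·3 + (-0.2512)·(-4) = 1.6998; e_3·v_4 = 0.5553·2 + 0.2762·1 + (-0.0611)·(-2) + 0.2641·3 + (-0.7361)·(-4) = 5.2458.
u_4 = v_4 − 0.7001·e_1 − 1.6998·e_2 − 5.2458·e_3 = (0.0533, 0.5125, -1.4441, 0.6417, 0.5826).

u_4 = (0.0533, 0.5125, -1.4441, 0.6417, 0.5826)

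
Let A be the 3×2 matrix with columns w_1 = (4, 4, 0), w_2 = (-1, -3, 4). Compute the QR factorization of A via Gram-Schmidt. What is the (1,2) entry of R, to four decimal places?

w_1 = (4, 4, 0); ‖w_1‖ = 5.6569, so e_1 = (0.7071, 0.7071, 0.0000).
r_{12} = e_1·w_2 = -2.8284.

r_{12} = -2.8284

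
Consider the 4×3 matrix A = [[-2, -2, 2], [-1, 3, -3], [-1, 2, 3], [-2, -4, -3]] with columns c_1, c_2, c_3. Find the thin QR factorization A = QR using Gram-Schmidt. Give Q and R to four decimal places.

c_1 = (-2, -1, -1, -2); ‖c_1‖ = 3.1623, so e_1 = (-0.6325, -0.3162, -0.3162, -0.6325).
e_1·c_2 = (-0.6325)·(-2) + (-0.3162)·3 + (-0.3162)·2 + (-0.6325)·(-4) = 2.2136.
u_2 = c_2 − 2.2136·e_1 = (-0.6000, 3.7000, 2.7000, -2.6000).
‖u_2‖ = 5.3009, so e_2 = (-0.1132, 0.6980, 0.5093, -0.4905).
e_1·c_3 = (-0.6325)·2 + (-0.3162)·(-3) + (-0.3162)·3 + (-0.6325)·(-3) = 0.6325; e_2·c_3 = (-0.1132)·2 + 0.6980·(-3) + 0.5093·3 + (-0.4905)·(-3) = 0.6791.
u_3 = c_3 − 0.6325·e_1 − 0.6791·e_2 = (2.4769, -3.2740, 2.8541, -2.2669).
‖u_3‖ = 5.4899, so e_3 = (0.4512, -0.5964, 0.5199, -0.4129).

Q = [[-0.6325, -0.1132, 0.4512], [-0.3162, 0.6980, -0.5964], [-0.3162, 0.5093, 0.5199], [-0.6325, -0.4905, -0.4129]], R = [[3.1623, 2.2136, 0.6325], [0.0000, 5.3009, 0.6791], [0.0000, 0.0000, 5.4899]]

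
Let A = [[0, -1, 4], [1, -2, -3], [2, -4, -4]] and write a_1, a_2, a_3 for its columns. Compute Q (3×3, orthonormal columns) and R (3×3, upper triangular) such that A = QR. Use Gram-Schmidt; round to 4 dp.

e_1 = a_1/‖a_1‖ = (0, 1, 2)/2.2361 = (0.0000, 0.4472, 0.8944).
r_{12} = e_1·a_2 = -4.4721.
u_2 = a_2 + 4.4721·e_1 = (-1.0000, 0.0000, 0.0000).
‖u_2‖ = 1.0000, so e_2 = (-1.0000, 0.0000, 0.0000).
r_{13} = e_1·a_3 = -4.9193; r_{23} = e_2·a_3 = -4.0000.
u_3 = a_3 + 4.9193·e_1 + 4.0000·e_2 = (0.0000, -0.8000, 0.4000).
‖u_3‖ = 0.8944, so e_3 = (0.0000, -0.8944, 0.4472).

Q = [[0.0000, -1.0000, 0.0000], [0.4472, 0.0000, -0.8944], [0.8944, 0.0000, 0.4472]], R = [[2.2361, -4.4721, -4.9193], [0.0000, 1.0000, -4.0000], [0.0000, 0.0000, 0.8944]]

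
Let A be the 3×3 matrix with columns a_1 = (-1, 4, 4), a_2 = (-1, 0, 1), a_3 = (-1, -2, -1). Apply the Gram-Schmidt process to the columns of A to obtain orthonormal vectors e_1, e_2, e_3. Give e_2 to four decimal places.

e_2 = (-0.7612, -0.5437, 0.3534)

e_1 = a_1/‖a_1‖ = (-1, 4, 4)/5.7446 = (-0.1741, 0.6963, 0.6963).
r_{12} = e_1·a_2 = 0.8704.
u_2 = a_2 − 0.8704·e_1 = (-0.8485, -0.6061, 0.3939).
‖u_2‖ = 1.1146, so e_2 = (-0.7612, -0.5437, 0.3534).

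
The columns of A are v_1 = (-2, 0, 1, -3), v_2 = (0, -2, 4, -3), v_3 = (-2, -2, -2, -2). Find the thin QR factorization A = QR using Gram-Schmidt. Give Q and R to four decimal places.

v_1 = (-2, 0, 1, -3); ‖v_1‖ = 3.7417, so q_1 = (-0.5345, 0.0000, 0.2673, -0.8018).
q_1·v_2 = (-0.5345)·0 + 0.0000·(-2) + 0.2673·4 + (-0.8018)·(-3) = 3.4744.
u_2 = v_2 − 3.4744·q_1 = (1.8571, -2.0000, 3.0714, -0.2143).
‖u_2‖ = 4.1144, so q_2 = (0.4514, -0.4861, 0.7465, -0.0521).
q_1·v_3 = (-0.5345)·(-2) + 0.0000·(-2) + 0.2673·(-2) + (-0.8018)·(-2) = 2.1381; q_2·v_3 = 0.4514·(-2) + (-0.4861)·(-2) + 0.7465·(-2) + (-0.0521)·(-2) = -1.3194.
u_3 = v_3 − 2.1381·q_1 + 1.3194·q_2 = (-0.2616, -2.6414, -1.5865, -0.3544).
‖u_3‖ = 3.1125, so q_3 = (-0.0840, -0.8486, -0.5097, -0.1139).

Q = [[-0.5345, 0.4514, -0.0840], [0.0000, -0.4861, -0.8486], [0.2673, 0.7465, -0.5097], [-0.8018, -0.0521, -0.1139]], R = [[3.7417, 3.4744, 2.1381], [0.0000, 4.1144, -1.3194], [0.0000, 0.0000, 3.1125]]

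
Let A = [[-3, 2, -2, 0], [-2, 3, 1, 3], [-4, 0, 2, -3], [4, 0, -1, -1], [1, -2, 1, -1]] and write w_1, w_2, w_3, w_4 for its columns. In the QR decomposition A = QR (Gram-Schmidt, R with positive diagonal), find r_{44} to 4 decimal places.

q_1 = w_1/‖w_1‖ = (-3, -2, -4, 4, 1)/6.7823 = (-0.4423, -0.2949, -0.5898, 0.5898, 0.1474).
r_{12} = q_1·w_2 = -2.0642.
u_2 = w_2 + 2.0642·q_1 = (1.0870, 2.3913, -1.2174, 1.2174, -1.6957).
‖u_2‖ = 3.5692, so q_2 = (0.3045, 0.6700, -0.3411, 0.3411, -0.4751).
r_{13} = q_1·w_3 = -1.0321; r_{23} = q_2·w_3 = -1.4374.
u_3 = w_3 + 1.0321·q_1 + 1.4374·q_2 = (-2.0188, 1.6587, 0.9010, 0.0990, 0.4693).
‖u_3‖ = 2.8051, so q_3 = (-0.7197, 0.5913, 0.3212, 0.0353, 0.1673).
r_{14} = q_1·w_4 = 0.1474; r_{24} = q_2·w_4 = 3.1672; r_{34} = q_3·w_4 = 0.6077.
u_4 = w_4 − 0.1474·q_1 − 3.1672·q_2 − 0.6077·q_3 = (-0.4619, 0.5621, -2.0280, -2.1887, 0.3813).
r_{44} = ‖u_4‖ = 3.0948.

r_{44} = 3.0948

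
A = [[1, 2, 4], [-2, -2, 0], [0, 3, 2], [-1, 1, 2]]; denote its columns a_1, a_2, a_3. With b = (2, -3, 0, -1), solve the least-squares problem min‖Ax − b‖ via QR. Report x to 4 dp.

x = (1.5000, -0.0682, 0.1705)

a_1 = (1, -2, 0, -1); ‖a_1‖ = 2.4495, so q_1 = (0.4082, -0.8165, 0.0000, -0.4082).
q_1·a_2 = 0.4082·2 + (-0.8165)·(-2) + 0.0000·3 + (-0.4082)·1 = 2.0412.
u_2 = a_2 − 2.0412·q_1 = (1.1667, -0.3333, 3.0000, 1.8333).
‖u_2‖ = 3.7193, so q_2 = (0.3137, -0.0896, 0.8066, 0.4929).
q_1·a_3 = 0.4082·4 + (-0.8165)·0 + 0.0000·2 + (-0.4082)·2 = 0.8165; q_2·a_3 = 0.3137·4 + (-0.0896)·0 + 0.8066·2 + 0.4929·2 = 3.8538.
u_3 = a_3 − 0.8165·q_1 − 3.8538·q_2 = (2.4578, 1.0120, -1.1084, 0.4337).
‖u_3‖ = 2.9124, so q_3 = (0.8439, 0.3475, -0.3806, 0.1489).
Qᵀb = (3.6742, 0.4033, 0.4964).
Back-substitute: x_3 = 0.4964/2.9124 = 0.1705.
x_2 = (0.4033 − 3.8538·0.1705)/3.7193 = -0.0682.
x_1 = (3.6742 − 2.0412·(-0.0682) − 0.8165·0.1705)/2.4495 = 1.5000.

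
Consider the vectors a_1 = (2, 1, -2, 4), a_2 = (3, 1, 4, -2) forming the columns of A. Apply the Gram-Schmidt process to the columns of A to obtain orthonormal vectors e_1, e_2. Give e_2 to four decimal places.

e_2 = (0.7191, 0.2629, 0.6341, -0.1083)

e_1 = a_1/‖a_1‖ = (2, 1, -2, 4)/5.0000 = (0.4000, 0.2000, -0.4000, 0.8000).
r_{12} = e_1·a_2 = -1.8000.
u_2 = a_2 + 1.8000·e_1 = (3.7200, 1.3600, 3.2800, -0.5600).
‖u_2‖ = 5.1730, so e_2 = (0.7191, 0.2629, 0.6341, -0.1083).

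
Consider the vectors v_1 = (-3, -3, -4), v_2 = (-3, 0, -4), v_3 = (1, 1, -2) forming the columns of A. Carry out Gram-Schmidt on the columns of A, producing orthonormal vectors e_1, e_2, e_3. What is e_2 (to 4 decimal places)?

e_1 = v_1/‖v_1‖ = (-3, -3, -4)/5.8310 = (-0.5145, -0.5145, -0.6860).
r_{12} = e_1·v_2 = 4.2875.
u_2 = v_2 − 4.2875·e_1 = (-0.7941, 2.2059, -1.0588).
‖u_2‖ = 2.5725, so e_2 = (-0.3087, 0.8575, -0.4116).

e_2 = (-0.3087, 0.8575, -0.4116)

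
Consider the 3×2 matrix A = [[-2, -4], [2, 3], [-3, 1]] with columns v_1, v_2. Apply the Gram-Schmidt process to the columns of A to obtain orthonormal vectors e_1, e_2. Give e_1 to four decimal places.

e_1 = (-0.4851, 0.4851, -0.7276)

v_1 = (-2, 2, -3); ‖v_1‖ = 4.1231, so e_1 = (-0.4851, 0.4851, -0.7276).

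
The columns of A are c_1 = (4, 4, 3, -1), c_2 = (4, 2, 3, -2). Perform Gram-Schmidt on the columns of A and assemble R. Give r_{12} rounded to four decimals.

r_{12} = 5.4006

c_1 = (4, 4, 3, -1); ‖c_1‖ = 6.4807, so e_1 = (0.6172, 0.6172, 0.4629, -0.1543).
r_{12} = e_1·c_2 = 5.4006.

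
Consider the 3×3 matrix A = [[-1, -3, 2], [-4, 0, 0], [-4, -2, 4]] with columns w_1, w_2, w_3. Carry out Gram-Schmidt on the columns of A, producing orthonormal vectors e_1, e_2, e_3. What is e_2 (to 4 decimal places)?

e_2 = (-0.8729, 0.4364, -0.2182)

w_1 = (-1, -4, -4); ‖w_1‖ = 5.7446, so e_1 = (-0.1741, -0.6963, -0.6963).
e_1·w_2 = (-0.1741)·(-3) + (-0.6963)·0 + (-0.6963)·(-2) = 1.9149.
u_2 = w_2 − 1.9149·e_1 = (-2.6667, 1.3333, -0.6667).
‖u_2‖ = 3.0551, so e_2 = (-0.8729, 0.4364, -0.2182).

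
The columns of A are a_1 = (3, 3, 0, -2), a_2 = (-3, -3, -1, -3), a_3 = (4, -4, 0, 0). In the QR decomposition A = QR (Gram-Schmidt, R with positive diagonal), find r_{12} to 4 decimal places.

a_1 = (3, 3, 0, -2); ‖a_1‖ = 4.6904, so q_1 = (0.6396, 0.6396, 0.0000, -0.4264).
r_{12} = q_1·a_2 = -2.5584.

r_{12} = -2.5584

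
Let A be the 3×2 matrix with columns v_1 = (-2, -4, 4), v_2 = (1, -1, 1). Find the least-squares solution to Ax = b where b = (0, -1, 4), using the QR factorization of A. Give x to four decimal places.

e_1 = v_1/‖v_1‖ = (-2, -4, 4)/6.0000 = (-0.3333, -0.6667, 0.6667).
r_{12} = e_1·v_2 = 1.0000.
u_2 = v_2 − 1.0000·e_1 = (1.3333, -0.3333, 0.3333).
‖u_2‖ = 1.4142, so e_2 = (0.9428, -0.2357, 0.2357).
Qᵀb = (3.3333, 1.1785).
Back-substitute: x_2 = 1.1785/1.4142 = 0.8333.
x_1 = (3.3333 − 1.0000·0.8333)/6.0000 = 0.4167.

x = (0.4167, 0.8333)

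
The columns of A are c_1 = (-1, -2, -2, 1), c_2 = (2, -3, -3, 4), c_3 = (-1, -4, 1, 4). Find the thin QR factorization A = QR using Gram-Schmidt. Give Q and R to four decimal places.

Q = [[-0.3162, 0.7926, -0.3011], [-0.6325, -0.0466, -0.3965], [-0.6325, -0.0466, 0.7579], [0.3162, 0.6061, 0.4216]], R = [[3.1623, 4.4272, 3.4785], [0.0000, 4.2895, 1.7718], [0.0000, 0.0000, 4.3314]]

e_1 = c_1/‖c_1‖ = (-1, -2, -2, 1)/3.1623 = (-0.3162, -0.6325, -0.6325, 0.3162).
r_{12} = e_1·c_2 = 4.4272.
u_2 = c_2 − 4.4272·e_1 = (3.4000, -0.2000, -0.2000, 2.6000).
‖u_2‖ = 4.2895, so e_2 = (0.7926, -0.0466, -0.0466, 0.6061).
r_{13} = e_1·c_3 = 3.4785; r_{23} = e_2·c_3 = 1.7718.
u_3 = c_3 − 3.4785·e_1 − 1.7718·e_2 = (-1.3043, -1.7174, 3.2826, 1.8261).
‖u_3‖ = 4.3314, so e_3 = (-0.3011, -0.3965, 0.7579, 0.4216).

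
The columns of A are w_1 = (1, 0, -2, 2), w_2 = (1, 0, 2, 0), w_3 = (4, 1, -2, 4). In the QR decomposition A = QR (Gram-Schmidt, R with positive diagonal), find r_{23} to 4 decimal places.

r_{23} = 2.6667

e_1 = w_1/‖w_1‖ = (1, 0, -2, 2)/3.0000 = (0.3333, 0.0000, -0.6667, 0.6667).
r_{12} = e_1·w_2 = -1.0000.
u_2 = w_2 + 1.0000·e_1 = (1.3333, 0.0000, 1.3333, 0.6667).
‖u_2‖ = 2.0000, so e_2 = (0.6667, 0.0000, 0.6667, 0.3333).
r_{23} = e_2·w_3 = 2.6667.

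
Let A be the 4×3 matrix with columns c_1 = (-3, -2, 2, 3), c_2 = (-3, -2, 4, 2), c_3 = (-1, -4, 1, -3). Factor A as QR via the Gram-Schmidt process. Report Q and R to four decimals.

Q = [[-0.5883, 0.0518, -0.1399], [-0.3922, 0.0345, -0.8097], [0.3922, 0.8634, -0.2549], [0.5883, -0.5007, -0.5098]], R = [[5.0990, 5.2951, 0.7845], [0.0000, 2.2275, 2.1756], [0.0000, 0.0000, 4.6531]]

c_1 = (-3, -2, 2, 3); ‖c_1‖ = 5.0990, so q_1 = (-0.5883, -0.3922, 0.3922, 0.5883).
q_1·c_2 = (-0.5883)·(-3) + (-0.3922)·(-2) + 0.3922·4 + 0.5883·2 = 5.2951.
u_2 = c_2 − 5.2951·q_1 = (0.1154, 0.0769, 1.9231, -1.1154).
‖u_2‖ = 2.2275, so q_2 = (0.0518, 0.0345, 0.8634, -0.5007).
q_1·c_3 = (-0.5883)·(-1) + (-0.3922)·(-4) + 0.3922·1 + 0.5883·(-3) = 0.7845; q_2·c_3 = 0.0518·(-1) + 0.0345·(-4) + 0.8634·1 + (-0.5007)·(-3) = 2.1756.
u_3 = c_3 − 0.7845·q_1 − 2.1756·q_2 = (-0.6512, -3.7674, -1.1860, -2.3721).
‖u_3‖ = 4.6531, so q_3 = (-0.1399, -0.8097, -0.2549, -0.5098).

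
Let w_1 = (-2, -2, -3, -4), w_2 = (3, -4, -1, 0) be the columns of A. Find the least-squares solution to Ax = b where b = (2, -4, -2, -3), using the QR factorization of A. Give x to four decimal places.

x = (0.5426, 0.8187)

w_1 = (-2, -2, -3, -4); ‖w_1‖ = 5.7446, so e_1 = (-0.3482, -0.3482, -0.5222, -0.6963).
e_1·w_2 = (-0.3482)·3 + (-0.3482)·(-4) + (-0.5222)·(-1) + (-0.6963)·0 = 0.8704.
u_2 = w_2 − 0.8704·e_1 = (3.3030, -3.6970, -0.5455, 0.6061).
‖u_2‖ = 5.0242, so e_2 = (0.6574, -0.7358, -0.1086, 0.1206).
Qᵀb = (3.8297, 4.1134).
Back-substitute: x_2 = 4.1134/5.0242 = 0.8187.
x_1 = (3.8297 − 0.8704·0.8187)/5.7446 = 0.5426.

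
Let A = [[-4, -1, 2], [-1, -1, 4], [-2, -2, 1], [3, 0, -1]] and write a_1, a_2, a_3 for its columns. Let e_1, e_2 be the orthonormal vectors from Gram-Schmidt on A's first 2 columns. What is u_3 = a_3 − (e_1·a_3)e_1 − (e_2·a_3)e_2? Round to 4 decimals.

u_3 = (-0.0909, 2.8182, -1.3636, -0.0909)

a_1 = (-4, -1, -2, 3); ‖a_1‖ = 5.4772, so e_1 = (-0.7303, -0.1826, -0.3651, 0.5477).
e_1·a_2 = (-0.7303)·(-1) + (-0.1826)·(-1) + (-0.3651)·(-2) + 0.5477·0 = 1.6432.
u_2 = a_2 − 1.6432·e_1 = (0.2000, -0.7000, -1.4000, -0.9000).
‖u_2‖ = 1.8166, so e_2 = (0.1101, -0.3853, -0.7707, -0.4954).
e_1·a_3 = (-0.7303)·2 + (-0.1826)·4 + (-0.3651)·1 + 0.5477·(-1) = -3.1038; e_2·a_3 = 0.1101·2 + (-0.3853)·4 + (-0.7707)·1 + (-0.4954)·(-1) = -1.5964.
u_3 = a_3 + 3.1038·e_1 + 1.5964·e_2 = (-0.0909, 2.8182, -1.3636, -0.0909).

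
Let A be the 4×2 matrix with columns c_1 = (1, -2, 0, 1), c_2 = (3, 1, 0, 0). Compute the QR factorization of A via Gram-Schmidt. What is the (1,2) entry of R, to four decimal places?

r_{12} = 0.4082

c_1 = (1, -2, 0, 1); ‖c_1‖ = 2.4495, so e_1 = (0.4082, -0.8165, 0.0000, 0.4082).
r_{12} = e_1·c_2 = 0.4082.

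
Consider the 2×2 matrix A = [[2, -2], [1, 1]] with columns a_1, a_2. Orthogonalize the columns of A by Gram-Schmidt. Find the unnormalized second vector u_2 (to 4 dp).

u_2 = (-0.8000, 1.6000)

a_1 = (2, 1); ‖a_1‖ = 2.2361, so e_1 = (0.8944, 0.4472).
e_1·a_2 = 0.8944·(-2) + 0.4472·1 = -1.3416.
u_2 = a_2 + 1.3416·e_1 = (-0.8000, 1.6000).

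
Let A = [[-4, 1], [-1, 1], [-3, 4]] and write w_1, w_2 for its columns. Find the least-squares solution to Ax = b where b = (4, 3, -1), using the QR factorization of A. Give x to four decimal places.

e_1 = w_1/‖w_1‖ = (-4, -1, -3)/5.0990 = (-0.7845, -0.1961, -0.5883).
r_{12} = e_1·w_2 = -3.3340.
u_2 = w_2 + 3.3340·e_1 = (-1.6154, 0.3462, 2.0385).
‖u_2‖ = 2.6239, so e_2 = (-0.6157, 0.1319, 0.7769).
Qᵀb = (-3.1379, -2.8437).
Back-substitute: x_2 = -2.8437/2.6239 = -1.0838.
x_1 = (-3.1379 + 3.3340·(-1.0838))/5.0990 = -1.3240.

x = (-1.3240, -1.0838)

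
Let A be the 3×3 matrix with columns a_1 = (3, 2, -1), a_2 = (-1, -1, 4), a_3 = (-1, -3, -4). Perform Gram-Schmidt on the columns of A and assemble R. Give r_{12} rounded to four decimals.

r_{12} = -2.4054

a_1 = (3, 2, -1); ‖a_1‖ = 3.7417, so q_1 = (0.8018, 0.5345, -0.2673).
r_{12} = q_1·a_2 = -2.4054.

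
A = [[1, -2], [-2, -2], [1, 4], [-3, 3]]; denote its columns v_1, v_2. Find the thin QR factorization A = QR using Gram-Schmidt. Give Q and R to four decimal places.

Q = [[0.2582, -0.3162], [-0.5164, -0.4216], [0.2582, 0.7379], [-0.7746, 0.4216]], R = [[3.8730, -0.7746], [0.0000, 5.6921]]

e_1 = v_1/‖v_1‖ = (1, -2, 1, -3)/3.8730 = (0.2582, -0.5164, 0.2582, -0.7746).
r_{12} = e_1·v_2 = -0.7746.
u_2 = v_2 + 0.7746·e_1 = (-1.8000, -2.4000, 4.2000, 2.4000).
‖u_2‖ = 5.6921, so e_2 = (-0.3162, -0.4216, 0.7379, 0.4216).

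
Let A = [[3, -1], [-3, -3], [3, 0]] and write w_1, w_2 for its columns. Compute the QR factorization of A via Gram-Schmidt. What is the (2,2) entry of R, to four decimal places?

r_{22} = 2.9439

q_1 = w_1/‖w_1‖ = (3, -3, 3)/5.1962 = (0.5774, -0.5774, 0.5774).
r_{12} = q_1·w_2 = 1.1547.
u_2 = w_2 − 1.1547·q_1 = (-1.6667, -2.3333, -0.6667).
r_{22} = ‖u_2‖ = 2.9439.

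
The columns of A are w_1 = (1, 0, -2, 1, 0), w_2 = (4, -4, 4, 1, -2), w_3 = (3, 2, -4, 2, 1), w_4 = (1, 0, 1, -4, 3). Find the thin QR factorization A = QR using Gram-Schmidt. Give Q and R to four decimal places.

q_1 = w_1/‖w_1‖ = (1, 0, -2, 1, 0)/2.4495 = (0.4082, 0.0000, -0.8165, 0.4082, 0.0000).
r_{12} = q_1·w_2 = -1.2247.
u_2 = w_2 + 1.2247·q_1 = (4.5000, -4.0000, 3.0000, 1.5000, -2.0000).
‖u_2‖ = 7.1764, so q_2 = (0.6271, -0.5574, 0.4180, 0.2090, -0.2787).
r_{13} = q_1·w_3 = 5.3072; r_{23} = q_2·w_3 = -0.7664.
u_3 = w_3 − 5.3072·q_1 + 0.7664·q_2 = (1.3139, 1.5728, 0.6537, -0.0065, 0.7864).
‖u_3‖ = 2.2904, so q_3 = (0.5737, 0.6867, 0.2854, -0.0028, 0.3433).
r_{14} = q_1·w_4 = -2.0412; r_{24} = q_2·w_4 = -0.6271; r_{34} = q_3·w_4 = 1.9004.
u_4 = w_4 + 2.0412·q_1 + 0.6271·q_2 − 1.9004·q_3 = (1.1363, -1.6545, -0.9469, -3.0302, 2.1727).
‖u_4‖ = 4.3392, so q_4 = (0.2619, -0.3813, -0.2182, -0.6983, 0.5007).

Q = [[0.4082, 0.6271, 0.5737, 0.2619], [0.0000, -0.5574, 0.6867, -0.3813], [-0.8165, 0.4180, 0.2854, -0.2182], [0.4082, 0.2090, -0.0028, -0.6983], [0.0000, -0.2787, 0.3433, 0.5007]], R = [[2.4495, -1.2247, 5.3072, -2.0412], [0.0000, 7.1764, -0.7664, -0.6271], [0.0000, 0.0000, 2.2904, 1.9004], [0.0000, 0.0000, 0.0000, 4.3392]]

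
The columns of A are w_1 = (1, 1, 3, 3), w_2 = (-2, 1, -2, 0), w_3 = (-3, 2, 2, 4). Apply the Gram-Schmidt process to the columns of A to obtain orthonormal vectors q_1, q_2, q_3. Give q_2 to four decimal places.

w_1 = (1, 1, 3, 3); ‖w_1‖ = 4.4721, so q_1 = (0.2236, 0.2236, 0.6708, 0.6708).
q_1·w_2 = 0.2236·(-2) + 0.2236·1 + 0.6708·(-2) + 0.6708·0 = -1.5652.
u_2 = w_2 + 1.5652·q_1 = (-1.6500, 1.3500, -0.9500, 1.0500).
‖u_2‖ = 2.5593, so q_2 = (-0.6447, 0.5275, -0.3712, 0.4103).

q_2 = (-0.6447, 0.5275, -0.3712, 0.4103)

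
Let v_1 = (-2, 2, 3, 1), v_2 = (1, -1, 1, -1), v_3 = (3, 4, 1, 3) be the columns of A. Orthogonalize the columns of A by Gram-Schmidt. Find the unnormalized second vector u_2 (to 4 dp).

u_2 = (0.7778, -0.7778, 1.3333, -0.8889)

v_1 = (-2, 2, 3, 1); ‖v_1‖ = 4.2426, so q_1 = (-0.4714, 0.4714, 0.7071, 0.2357).
q_1·v_2 = (-0.4714)·1 + 0.4714·(-1) + 0.7071·1 + 0.2357·(-1) = -0.4714.
u_2 = v_2 + 0.4714·q_1 = (0.7778, -0.7778, 1.3333, -0.8889).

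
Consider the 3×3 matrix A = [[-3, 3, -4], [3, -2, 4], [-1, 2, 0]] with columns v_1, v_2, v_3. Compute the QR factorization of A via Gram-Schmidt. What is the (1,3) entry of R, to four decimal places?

r_{13} = 5.5060

q_1 = v_1/‖v_1‖ = (-3, 3, -1)/4.3589 = (-0.6882, 0.6882, -0.2294).
r_{13} = q_1·v_3 = 5.5060.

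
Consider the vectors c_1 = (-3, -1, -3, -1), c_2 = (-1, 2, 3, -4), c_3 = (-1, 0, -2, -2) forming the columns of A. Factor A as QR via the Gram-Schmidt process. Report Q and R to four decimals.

Q = [[-0.6708, -0.2961, 0.6572], [-0.2236, 0.3331, 0.1613], [-0.6708, 0.4441, -0.5464], [-0.2236, -0.7772, -0.4935]], R = [[4.4721, -0.8944, 2.4597], [0.0000, 5.4037, 0.9623], [0.0000, 0.0000, 1.4227]]

c_1 = (-3, -1, -3, -1); ‖c_1‖ = 4.4721, so q_1 = (-0.6708, -0.2236, -0.6708, -0.2236).
q_1·c_2 = (-0.6708)·(-1) + (-0.2236)·2 + (-0.6708)·3 + (-0.2236)·(-4) = -0.8944.
u_2 = c_2 + 0.8944·q_1 = (-1.6000, 1.8000, 2.4000, -4.2000).
‖u_2‖ = 5.4037, so q_2 = (-0.2961, 0.3331, 0.4441, -0.7772).
q_1·c_3 = (-0.6708)·(-1) + (-0.2236)·0 + (-0.6708)·(-2) + (-0.2236)·(-2) = 2.4597; q_2·c_3 = (-0.2961)·(-1) + 0.3331·0 + 0.4441·(-2) + (-0.7772)·(-2) = 0.9623.
u_3 = c_3 − 2.4597·q_1 − 0.9623·q_2 = (0.9349, 0.2295, -0.7774, -0.7021).
‖u_3‖ = 1.4227, so q_3 = (0.6572, 0.1613, -0.5464, -0.4935).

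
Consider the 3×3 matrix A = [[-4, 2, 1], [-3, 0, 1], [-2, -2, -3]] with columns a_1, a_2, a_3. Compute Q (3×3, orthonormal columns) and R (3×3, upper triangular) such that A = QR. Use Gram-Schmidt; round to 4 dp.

a_1 = (-4, -3, -2); ‖a_1‖ = 5.3852, so q_1 = (-0.7428, -0.5571, -0.3714).
q_1·a_2 = (-0.7428)·2 + (-0.5571)·0 + (-0.3714)·(-2) = -0.7428.
u_2 = a_2 + 0.7428·q_1 = (1.4483, -0.4138, -2.2759).
‖u_2‖ = 2.7292, so q_2 = (0.5307, -0.1516, -0.8339).
q_1·a_3 = (-0.7428)·1 + (-0.5571)·1 + (-0.3714)·(-3) = -0.1857; q_2·a_3 = 0.5307·1 + (-0.1516)·1 + (-0.8339)·(-3) = 2.8808.
u_3 = a_3 + 0.1857·q_1 − 2.8808·q_2 = (-0.6667, 1.3333, -0.6667).
‖u_3‖ = 1.6330, so q_3 = (-0.4082, 0.8165, -0.4082).

Q = [[-0.7428, 0.5307, -0.4082], [-0.5571, -0.1516, 0.8165], [-0.3714, -0.8339, -0.4082]], R = [[5.3852, -0.7428, -0.1857], [0.0000, 2.7292, 2.8808], [0.0000, 0.0000, 1.6330]]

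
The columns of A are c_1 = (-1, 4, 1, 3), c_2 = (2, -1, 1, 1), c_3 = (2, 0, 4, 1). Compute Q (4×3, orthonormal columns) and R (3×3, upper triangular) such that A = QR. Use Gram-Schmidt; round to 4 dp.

e_1 = c_1/‖c_1‖ = (-1, 4, 1, 3)/5.1962 = (-0.1925, 0.7698, 0.1925, 0.5774).
r_{12} = e_1·c_2 = -0.3849.
u_2 = c_2 + 0.3849·e_1 = (1.9259, -0.7037, 1.0741, 1.2222).
‖u_2‖ = 2.6176, so e_2 = (0.7358, -0.2688, 0.4103, 0.4669).
r_{13} = e_1·c_3 = 0.9623; r_{23} = e_2·c_3 = 3.5798.
u_3 = c_3 − 0.9623·e_1 − 3.5798·e_2 = (-0.4486, 0.2216, 2.3459, -1.2270).
‖u_3‖ = 2.6943, so e_3 = (-0.1665, 0.0823, 0.8707, -0.4554).

Q = [[-0.1925, 0.7358, -0.1665], [0.7698, -0.2688, 0.0823], [0.1925, 0.4103, 0.8707], [0.5774, 0.4669, -0.4554]], R = [[5.1962, -0.3849, 0.9623], [0.0000, 2.6176, 3.5798], [0.0000, 0.0000, 2.6943]]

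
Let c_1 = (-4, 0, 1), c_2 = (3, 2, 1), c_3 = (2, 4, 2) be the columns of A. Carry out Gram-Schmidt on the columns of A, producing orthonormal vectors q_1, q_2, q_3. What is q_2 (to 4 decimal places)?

q_2 = (0.1570, 0.7624, 0.6278)

q_1 = c_1/‖c_1‖ = (-4, 0, 1)/4.1231 = (-0.9701, 0.0000, 0.2425).
r_{12} = q_1·c_2 = -2.6679.
u_2 = c_2 + 2.6679·q_1 = (0.4118, 2.0000, 1.6471).
‖u_2‖ = 2.6234, so q_2 = (0.1570, 0.7624, 0.6278).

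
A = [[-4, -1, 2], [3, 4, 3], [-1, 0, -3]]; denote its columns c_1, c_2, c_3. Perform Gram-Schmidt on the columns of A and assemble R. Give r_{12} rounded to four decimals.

r_{12} = 3.1379

e_1 = c_1/‖c_1‖ = (-4, 3, -1)/5.0990 = (-0.7845, 0.5883, -0.1961).
r_{12} = e_1·c_2 = 3.1379.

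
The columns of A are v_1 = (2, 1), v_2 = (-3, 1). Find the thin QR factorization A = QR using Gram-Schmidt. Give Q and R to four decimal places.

v_1 = (2, 1); ‖v_1‖ = 2.2361, so e_1 = (0.8944, 0.4472).
e_1·v_2 = 0.8944·(-3) + 0.4472·1 = -2.2361.
u_2 = v_2 + 2.2361·e_1 = (-1.0000, 2.0000).
‖u_2‖ = 2.2361, so e_2 = (-0.4472, 0.8944).

Q = [[0.8944, -0.4472], [0.4472, 0.8944]], R = [[2.2361, -2.2361], [0.0000, 2.2361]]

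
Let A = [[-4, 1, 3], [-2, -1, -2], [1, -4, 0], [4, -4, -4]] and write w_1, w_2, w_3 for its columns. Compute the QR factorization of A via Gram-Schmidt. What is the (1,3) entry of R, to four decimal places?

w_1 = (-4, -2, 1, 4); ‖w_1‖ = 6.0828, so q_1 = (-0.6576, -0.3288, 0.1644, 0.6576).
r_{13} = q_1·w_3 = -3.9456.

r_{13} = -3.9456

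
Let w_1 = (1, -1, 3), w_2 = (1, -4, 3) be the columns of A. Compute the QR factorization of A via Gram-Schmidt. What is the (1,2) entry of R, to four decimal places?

r_{12} = 4.2212

q_1 = w_1/‖w_1‖ = (1, -1, 3)/3.3166 = (0.3015, -0.3015, 0.9045).
r_{12} = q_1·w_2 = 4.2212.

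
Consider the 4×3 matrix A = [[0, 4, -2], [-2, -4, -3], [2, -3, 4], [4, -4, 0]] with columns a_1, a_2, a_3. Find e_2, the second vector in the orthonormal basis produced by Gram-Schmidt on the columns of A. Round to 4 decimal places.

e_1 = a_1/‖a_1‖ = (0, -2, 2, 4)/4.8990 = (0.0000, -0.4082, 0.4082, 0.8165).
r_{12} = e_1·a_2 = -2.8577.
u_2 = a_2 + 2.8577·e_1 = (4.0000, -5.1667, -1.8333, -1.6667).
‖u_2‖ = 6.9881, so e_2 = (0.5724, -0.7394, -0.2624, -0.2385).

e_2 = (0.5724, -0.7394, -0.2624, -0.2385)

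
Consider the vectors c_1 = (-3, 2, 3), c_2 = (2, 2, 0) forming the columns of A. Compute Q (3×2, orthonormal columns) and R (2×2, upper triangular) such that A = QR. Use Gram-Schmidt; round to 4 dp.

c_1 = (-3, 2, 3); ‖c_1‖ = 4.6904, so e_1 = (-0.6396, 0.4264, 0.6396).
e_1·c_2 = (-0.6396)·2 + 0.4264·2 + 0.6396·0 = -0.4264.
u_2 = c_2 + 0.4264·e_1 = (1.7273, 2.1818, 0.2727).
‖u_2‖ = 2.7961, so e_2 = (0.6177, 0.7803, 0.0975).

Q = [[-0.6396, 0.6177], [0.4264, 0.7803], [0.6396, 0.0975]], R = [[4.6904, -0.4264], [0.0000, 2.7961]]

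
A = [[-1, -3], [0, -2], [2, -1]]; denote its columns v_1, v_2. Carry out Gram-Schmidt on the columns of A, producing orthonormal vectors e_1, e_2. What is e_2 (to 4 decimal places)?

e_1 = v_1/‖v_1‖ = (-1, 0, 2)/2.2361 = (-0.4472, 0.0000, 0.8944).
r_{12} = e_1·v_2 = 0.4472.
u_2 = v_2 − 0.4472·e_1 = (-2.8000, -2.0000, -1.4000).
‖u_2‖ = 3.7148, so e_2 = (-0.7537, -0.5384, -0.3769).

e_2 = (-0.7537, -0.5384, -0.3769)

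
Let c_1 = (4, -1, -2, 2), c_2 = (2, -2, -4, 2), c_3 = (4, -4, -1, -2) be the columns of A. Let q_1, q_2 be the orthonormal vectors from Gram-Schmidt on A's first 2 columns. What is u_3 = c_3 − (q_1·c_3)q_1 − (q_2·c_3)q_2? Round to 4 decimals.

c_1 = (4, -1, -2, 2); ‖c_1‖ = 5.0000, so q_1 = (0.8000, -0.2000, -0.4000, 0.4000).
q_1·c_2 = 0.8000·2 + (-0.2000)·(-2) + (-0.4000)·(-4) + 0.4000·2 = 4.4000.
u_2 = c_2 − 4.4000·q_1 = (-1.5200, -1.1200, -2.2400, 0.2400).
‖u_2‖ = 2.9394, so q_2 = (-0.5171, -0.3810, -0.7621, 0.0816).
q_1·c_3 = 0.8000·4 + (-0.2000)·(-4) + (-0.4000)·(-1) + 0.4000·(-2) = 3.6000; q_2·c_3 = (-0.5171)·4 + (-0.3810)·(-4) + (-0.7621)·(-1) + 0.0816·(-2) = 0.0544.
u_3 = c_3 − 3.6000·q_1 − 0.0544·q_2 = (1.1481, -3.2593, 0.4815, -3.4444).

u_3 = (1.1481, -3.2593, 0.4815, -3.4444)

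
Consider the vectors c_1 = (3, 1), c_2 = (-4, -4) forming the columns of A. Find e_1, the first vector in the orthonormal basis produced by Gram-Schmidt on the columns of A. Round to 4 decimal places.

e_1 = (0.9487, 0.3162)

e_1 = c_1/‖c_1‖ = (3, 1)/3.1623 = (0.9487, 0.3162).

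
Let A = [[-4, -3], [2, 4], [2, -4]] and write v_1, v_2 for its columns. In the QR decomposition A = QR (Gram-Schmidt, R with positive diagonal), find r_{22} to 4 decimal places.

v_1 = (-4, 2, 2); ‖v_1‖ = 4.8990, so q_1 = (-0.8165, 0.4082, 0.4082).
q_1·v_2 = (-0.8165)·(-3) + 0.4082·4 + 0.4082·(-4) = 2.4495.
u_2 = v_2 − 2.4495·q_1 = (-1.0000, 3.0000, -5.0000).
r_{22} = ‖u_2‖ = 5.9161.

r_{22} = 5.9161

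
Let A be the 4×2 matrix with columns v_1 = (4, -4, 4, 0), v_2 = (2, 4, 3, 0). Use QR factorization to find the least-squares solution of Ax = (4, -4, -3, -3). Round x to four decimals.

e_1 = v_1/‖v_1‖ = (4, -4, 4, 0)/6.9282 = (0.5774, -0.5774, 0.5774, 0.0000).
r_{12} = e_1·v_2 = 0.5774.
u_2 = v_2 − 0.5774·e_1 = (1.6667, 4.3333, 2.6667, 0.0000).
‖u_2‖ = 5.3541, so e_2 = (0.3113, 0.8093, 0.4981, 0.0000).
Qᵀb = (2.8868, -3.4864).
Back-substitute: x_2 = -3.4864/5.3541 = -0.6512.
x_1 = (2.8868 − 0.5774·(-0.6512))/6.9282 = 0.4709.

x = (0.4709, -0.6512)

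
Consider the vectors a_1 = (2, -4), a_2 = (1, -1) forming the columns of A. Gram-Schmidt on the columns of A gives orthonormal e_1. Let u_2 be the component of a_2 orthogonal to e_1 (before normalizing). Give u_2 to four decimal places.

u_2 = (0.4000, 0.2000)

a_1 = (2, -4); ‖a_1‖ = 4.4721, so e_1 = (0.4472, -0.8944).
e_1·a_2 = 0.4472·1 + (-0.8944)·(-1) = 1.3416.
u_2 = a_2 − 1.3416·e_1 = (0.4000, 0.2000).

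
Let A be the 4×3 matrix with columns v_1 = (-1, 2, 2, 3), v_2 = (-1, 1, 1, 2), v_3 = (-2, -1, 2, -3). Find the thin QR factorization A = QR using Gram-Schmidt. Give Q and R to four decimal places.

e_1 = v_1/‖v_1‖ = (-1, 2, 2, 3)/4.2426 = (-0.2357, 0.4714, 0.4714, 0.7071).
r_{12} = e_1·v_2 = 2.5927.
u_2 = v_2 − 2.5927·e_1 = (-0.3889, -0.2222, -0.2222, 0.1667).
‖u_2‖ = 0.5270, so e_2 = (-0.7379, -0.4216, -0.4216, 0.3162).
r_{13} = e_1·v_3 = -1.1785; r_{23} = e_2·v_3 = 0.1054.
u_3 = v_3 + 1.1785·e_1 − 0.1054·e_2 = (-2.2000, -0.4000, 2.6000, -2.2000).
‖u_3‖ = 4.0743, so e_3 = (-0.5400, -0.0982, 0.6381, -0.5400).

Q = [[-0.2357, -0.7379, -0.5400], [0.4714, -0.4216, -0.0982], [0.4714, -0.4216, 0.6381], [0.7071, 0.3162, -0.5400]], R = [[4.2426, 2.5927, -1.1785], [0.0000, 0.5270, 0.1054], [0.0000, 0.0000, 4.0743]]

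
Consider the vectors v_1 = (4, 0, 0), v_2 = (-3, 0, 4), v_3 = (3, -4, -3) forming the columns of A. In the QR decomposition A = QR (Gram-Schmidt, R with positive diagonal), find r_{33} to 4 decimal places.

q_1 = v_1/‖v_1‖ = (4, 0, 0)/4.0000 = (1.0000, 0.0000, 0.0000).
r_{12} = q_1·v_2 = -3.0000.
u_2 = v_2 + 3.0000·q_1 = (0.0000, 0.0000, 4.0000).
‖u_2‖ = 4.0000, so q_2 = (0.0000, 0.0000, 1.0000).
r_{13} = q_1·v_3 = 3.0000; r_{23} = q_2·v_3 = -3.0000.
u_3 = v_3 − 3.0000·q_1 + 3.0000·q_2 = (0.0000, -4.0000, 0.0000).
r_{33} = ‖u_3‖ = 4.0000.

r_{33} = 4.0000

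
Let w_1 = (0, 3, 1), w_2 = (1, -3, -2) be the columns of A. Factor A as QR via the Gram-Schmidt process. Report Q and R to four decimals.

q_1 = w_1/‖w_1‖ = (0, 3, 1)/3.1623 = (0.0000, 0.9487, 0.3162).
r_{12} = q_1·w_2 = -3.4785.
u_2 = w_2 + 3.4785·q_1 = (1.0000, 0.3000, -0.9000).
‖u_2‖ = 1.3784, so q_2 = (0.7255, 0.2176, -0.6529).

Q = [[0.0000, 0.7255], [0.9487, 0.2176], [0.3162, -0.6529]], R = [[3.1623, -3.4785], [0.0000, 1.3784]]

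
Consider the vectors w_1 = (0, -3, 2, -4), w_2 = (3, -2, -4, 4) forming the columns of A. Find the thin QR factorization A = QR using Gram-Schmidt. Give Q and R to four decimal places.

Q = [[0.0000, 0.5158], [-0.5571, -0.6640], [0.3714, -0.4743], [-0.7428, 0.2609]], R = [[5.3852, -3.3425], [0.0000, 5.8161]]

e_1 = w_1/‖w_1‖ = (0, -3, 2, -4)/5.3852 = (0.0000, -0.5571, 0.3714, -0.7428).
r_{12} = e_1·w_2 = -3.3425.
u_2 = w_2 + 3.3425·e_1 = (3.0000, -3.8621, -2.7586, 1.5172).
‖u_2‖ = 5.8161, so e_2 = (0.5158, -0.6640, -0.4743, 0.2609).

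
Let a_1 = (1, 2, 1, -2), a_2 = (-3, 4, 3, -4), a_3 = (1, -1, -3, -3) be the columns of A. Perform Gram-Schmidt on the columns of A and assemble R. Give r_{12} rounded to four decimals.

r_{12} = 5.0596

a_1 = (1, 2, 1, -2); ‖a_1‖ = 3.1623, so e_1 = (0.3162, 0.6325, 0.3162, -0.6325).
r_{12} = e_1·a_2 = 5.0596.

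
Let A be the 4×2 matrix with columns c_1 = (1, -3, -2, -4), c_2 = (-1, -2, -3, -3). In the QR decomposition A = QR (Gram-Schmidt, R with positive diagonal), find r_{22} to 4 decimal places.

c_1 = (1, -3, -2, -4); ‖c_1‖ = 5.4772, so e_1 = (0.1826, -0.5477, -0.3651, -0.7303).
e_1·c_2 = 0.1826·(-1) + (-0.5477)·(-2) + (-0.3651)·(-3) + (-0.7303)·(-3) = 4.1992.
u_2 = c_2 − 4.1992·e_1 = (-1.7667, 0.3000, -1.4667, 0.0667).
r_{22} = ‖u_2‖ = 2.3166.

r_{22} = 2.3166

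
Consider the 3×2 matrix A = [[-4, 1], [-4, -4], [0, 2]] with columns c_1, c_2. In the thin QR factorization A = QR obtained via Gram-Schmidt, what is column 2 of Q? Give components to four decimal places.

q_1 = c_1/‖c_1‖ = (-4, -4, 0)/5.6569 = (-0.7071, -0.7071, 0.0000).
r_{12} = q_1·c_2 = 2.1213.
u_2 = c_2 − 2.1213·q_1 = (2.5000, -2.5000, 2.0000).
‖u_2‖ = 4.0620, so q_2 = (0.6155, -0.6155, 0.4924).

q_2 = (0.6155, -0.6155, 0.4924)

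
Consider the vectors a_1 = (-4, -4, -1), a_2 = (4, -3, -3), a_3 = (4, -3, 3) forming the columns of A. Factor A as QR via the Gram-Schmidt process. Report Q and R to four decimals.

a_1 = (-4, -4, -1); ‖a_1‖ = 5.7446, so e_1 = (-0.6963, -0.6963, -0.1741).
e_1·a_2 = (-0.6963)·4 + (-0.6963)·(-3) + (-0.1741)·(-3) = -0.1741.
u_2 = a_2 + 0.1741·e_1 = (3.8788, -3.1212, -3.0303).
‖u_2‖ = 5.8284, so e_2 = (0.6655, -0.5355, -0.5199).
e_1·a_3 = (-0.6963)·4 + (-0.6963)·(-3) + (-0.1741)·3 = -1.2185; e_2·a_3 = 0.6655·4 + (-0.5355)·(-3) + (-0.5199)·3 = 2.7088.
u_3 = a_3 + 1.2185·e_1 − 2.7088·e_2 = (1.3488, -2.3979, 4.1963).
‖u_3‖ = 5.0177, so e_3 = (0.2688, -0.4779, 0.8363).

Q = [[-0.6963, 0.6655, 0.2688], [-0.6963, -0.5355, -0.4779], [-0.1741, -0.5199, 0.8363]], R = [[5.7446, -0.1741, -1.2185], [0.0000, 5.8284, 2.7088], [0.0000, 0.0000, 5.0177]]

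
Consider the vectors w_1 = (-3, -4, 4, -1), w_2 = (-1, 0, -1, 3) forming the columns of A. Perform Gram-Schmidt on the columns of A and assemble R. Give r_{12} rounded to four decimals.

w_1 = (-3, -4, 4, -1); ‖w_1‖ = 6.4807, so e_1 = (-0.4629, -0.6172, 0.6172, -0.1543).
r_{12} = e_1·w_2 = -0.6172.

r_{12} = -0.6172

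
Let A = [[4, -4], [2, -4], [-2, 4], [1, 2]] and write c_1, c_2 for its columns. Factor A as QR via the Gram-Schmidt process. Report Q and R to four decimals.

c_1 = (4, 2, -2, 1); ‖c_1‖ = 5.0000, so q_1 = (0.8000, 0.4000, -0.4000, 0.2000).
q_1·c_2 = 0.8000·(-4) + 0.4000·(-4) + (-0.4000)·4 + 0.2000·2 = -6.0000.
u_2 = c_2 + 6.0000·q_1 = (0.8000, -1.6000, 1.6000, 3.2000).
‖u_2‖ = 4.0000, so q_2 = (0.2000, -0.4000, 0.4000, 0.8000).

Q = [[0.8000, 0.2000], [0.4000, -0.4000], [-0.4000, 0.4000], [0.2000, 0.8000]], R = [[5.0000, -6.0000], [0.0000, 4.0000]]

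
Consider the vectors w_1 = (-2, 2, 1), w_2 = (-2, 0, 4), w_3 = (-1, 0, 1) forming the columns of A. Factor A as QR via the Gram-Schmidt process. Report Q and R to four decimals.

Q = [[-0.6667, -0.0619, -0.7428], [0.6667, -0.4952, -0.5571], [0.3333, 0.8666, -0.3714]], R = [[3.0000, 2.6667, 1.0000], [0.0000, 3.5901, 0.9285], [0.0000, 0.0000, 0.3714]]

w_1 = (-2, 2, 1); ‖w_1‖ = 3.0000, so e_1 = (-0.6667, 0.6667, 0.3333).
e_1·w_2 = (-0.6667)·(-2) + 0.6667·0 + 0.3333·4 = 2.6667.
u_2 = w_2 − 2.6667·e_1 = (-0.2222, -1.7778, 3.1111).
‖u_2‖ = 3.5901, so e_2 = (-0.0619, -0.4952, 0.8666).
e_1·w_3 = (-0.6667)·(-1) + 0.6667·0 + 0.3333·1 = 1.0000; e_2·w_3 = (-0.0619)·(-1) + (-0.4952)·0 + 0.8666·1 = 0.9285.
u_3 = w_3 − 1.0000·e_1 − 0.9285·e_2 = (-0.2759, -0.2069, -0.1379).
‖u_3‖ = 0.3714, so e_3 = (-0.7428, -0.5571, -0.3714).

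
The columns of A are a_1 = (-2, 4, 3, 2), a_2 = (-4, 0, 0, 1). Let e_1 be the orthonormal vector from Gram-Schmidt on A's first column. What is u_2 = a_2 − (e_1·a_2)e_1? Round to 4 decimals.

u_2 = (-3.3939, -1.2121, -0.9091, 0.3939)

a_1 = (-2, 4, 3, 2); ‖a_1‖ = 5.7446, so e_1 = (-0.3482, 0.6963, 0.5222, 0.3482).
e_1·a_2 = (-0.3482)·(-4) + 0.6963·0 + 0.5222·0 + 0.3482·1 = 1.7408.
u_2 = a_2 − 1.7408·e_1 = (-3.3939, -1.2121, -0.9091, 0.3939).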